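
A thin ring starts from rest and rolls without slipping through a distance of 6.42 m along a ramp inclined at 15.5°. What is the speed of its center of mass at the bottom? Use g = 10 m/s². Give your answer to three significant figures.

v ≈ 4.14 m/s

Here I = MR², so the shape factor k = I/(MR²) = 1.
Pure rolling means v = ωR; then KE = ½Mv² + ½I(v/R)² = ½(1+k)Mv² = Mv².
The vertical drop is h = L sinθ = 6.42 × sin15.5° = 1.716 m.
Setting Mgh = Mv² gives v = √(2gh/(1+k)) = √(2·10·1.716/2) ≈ 4.14 m/s.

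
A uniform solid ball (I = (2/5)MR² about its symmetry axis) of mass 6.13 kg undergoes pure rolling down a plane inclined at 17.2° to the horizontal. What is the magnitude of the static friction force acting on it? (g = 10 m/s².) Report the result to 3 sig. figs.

f ≈ 5.18 N

The moment of inertia is (2/5)MR², giving k ≡ I/(MR²) = 0.4.
Newton's second law down the slope: Mg sinθ − f = Ma. The torque equation fR = Iα (with α = a/R) gives f = kMa.
Combining, a = g sinθ/(1+k) and f = kMa = kMg sinθ/(1+k).
f = 0.4 × 6.13 × 10 × sin17.2° / 1.4 ≈ 5.18 N.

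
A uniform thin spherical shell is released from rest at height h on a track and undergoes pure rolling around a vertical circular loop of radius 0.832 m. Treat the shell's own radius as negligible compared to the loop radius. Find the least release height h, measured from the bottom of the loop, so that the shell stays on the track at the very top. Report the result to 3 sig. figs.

h_min ≈ 2.36 m

For this body I = (2/3)MR², i.e. k = I/(MR²) = 2/3.
At the top, contact is just lost when gravity alone supplies the centripetal force: Mg = Mv_top²/r, i.e. v_top² = gr.
With ω = v/R, the kinetic energy at speed v is ½(1+k)Mv² = (5/6)Mv².
Energy conservation from release (height h) to the top (height 2r): Mgh = Mg(2r) + (5/6)M·gr.
Thus h_min = 2r + (1+k)r/2 = r(2 + 1.667/2) = 0.832 × 2.833 ≈ 2.36 m.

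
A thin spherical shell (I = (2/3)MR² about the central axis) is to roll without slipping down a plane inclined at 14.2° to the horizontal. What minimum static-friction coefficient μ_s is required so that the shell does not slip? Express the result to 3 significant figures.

With I = (2/3)MR², the ratio k = I/(MR²) is 2/3.
Newton's second law down the slope: Mg sinθ − f = Ma. The torque equation fR = Iα (with α = a/R) gives f = kMa.
These give a = g sinθ/(1+k) and the required friction f = kMg sinθ/(1+k).
The normal force is N = Mg cosθ, so μ_min = f/N = k tanθ/(1+k).
μ_min = (2/3) × tan14.2° / 1.667 ≈ 0.101.

μ_min ≈ 0.101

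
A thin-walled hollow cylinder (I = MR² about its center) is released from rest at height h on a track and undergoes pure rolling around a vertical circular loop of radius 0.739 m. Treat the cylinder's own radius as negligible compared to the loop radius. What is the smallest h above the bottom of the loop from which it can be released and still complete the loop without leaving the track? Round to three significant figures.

With I = MR², the ratio k = I/(MR²) is 1.
At the top of the loop, the minimum-contact condition is Mg = Mv_top²/r, so v_top² = gr.
With ω = v/R, the kinetic energy at speed v is ½(1+k)Mv² = Mv².
Energy conservation from release (height h) to the top (height 2r): Mgh = Mg(2r) + M·gr.
Thus h_min = 2r + (1+k)r/2 = r(2 + 2/2) = 0.739 × 3 ≈ 2.22 m.

h_min ≈ 2.22 m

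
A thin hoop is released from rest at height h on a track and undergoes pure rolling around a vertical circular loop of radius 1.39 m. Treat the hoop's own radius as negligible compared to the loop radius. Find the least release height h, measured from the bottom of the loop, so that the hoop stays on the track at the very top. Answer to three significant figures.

The moment of inertia is MR², giving k ≡ I/(MR²) = 1.
At the top, contact is just lost when gravity alone supplies the centripetal force: Mg = Mv_top²/r, i.e. v_top² = gr.
With ω = v/R, the kinetic energy at speed v is ½(1+k)Mv² = Mv².
Energy conservation from release (height h) to the top (height 2r): Mgh = Mg(2r) + M·gr.
Thus h_min = 2r + (1+k)r/2 = r(2 + 2/2) = 1.39 × 3 ≈ 4.17 m.

h_min ≈ 4.17 m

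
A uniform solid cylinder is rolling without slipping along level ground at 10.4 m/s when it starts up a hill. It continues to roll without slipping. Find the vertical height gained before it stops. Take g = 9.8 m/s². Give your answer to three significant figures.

h ≈ 8.28 m

For this body I = (1/2)MR², i.e. k = I/(MR²) = 0.5.
Pure rolling means v = ωR; then KE = ½Mv² + ½I(v/R)² = ½(1+k)Mv² = (3/4)Mv².
At the top the kinetic energy is zero, so (3/4)Mv₀² = Mgh.
Thus h = (1+k)v₀²/(2g) = 1.5 × 10.4² / (2 × 9.8) ≈ 8.28 m.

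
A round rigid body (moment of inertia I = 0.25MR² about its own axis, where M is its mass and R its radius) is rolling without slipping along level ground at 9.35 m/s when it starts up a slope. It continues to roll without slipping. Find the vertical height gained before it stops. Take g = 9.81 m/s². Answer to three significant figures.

h ≈ 5.57 m

Here I = 0.25MR², so the shape factor k = I/(MR²) = 0.25.
Since it rolls without slipping, ω = v/R and KE = ½Mv² + ½Iω² = ½(1+k)Mv² = (5/8)Mv².
All of this converts to potential energy at the highest point: (5/8)Mv₀² = Mgh.
Thus h = (1+k)v₀²/(2g) = 1.25 × 9.35² / (2 × 9.81) ≈ 5.57 m.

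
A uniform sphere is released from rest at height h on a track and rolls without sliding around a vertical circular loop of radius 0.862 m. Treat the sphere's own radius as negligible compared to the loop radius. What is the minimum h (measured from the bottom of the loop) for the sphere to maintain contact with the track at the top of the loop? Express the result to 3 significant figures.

h_min ≈ 2.33 m

Here I = (2/5)MR², so the shape factor k = I/(MR²) = 0.4.
At the top of the loop, the minimum-contact condition is Mg = Mv_top²/r, so v_top² = gr.
With ω = v/R, the kinetic energy at speed v is ½(1+k)Mv² = (7/10)Mv².
Energy conservation from release (height h) to the top (height 2r): Mgh = Mg(2r) + (7/10)M·gr.
Thus h_min = 2r + (1+k)r/2 = r(2 + 1.4/2) = 0.862 × 2.7 ≈ 2.33 m.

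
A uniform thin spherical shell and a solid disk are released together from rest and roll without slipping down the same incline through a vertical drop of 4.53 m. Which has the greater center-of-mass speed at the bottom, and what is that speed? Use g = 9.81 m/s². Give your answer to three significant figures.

For rolling without slipping, Mgh = ½(1+k)Mv² where k = I/(MR²), so v = √(2gh/(1+k)).
Uniform thin spherical shell: k = 2/3, giving v = √(2×9.81×4.53/1.667) = 7.303 m/s.
Solid disk: k = 0.5, giving v = √(2×9.81×4.53/1.5) = 7.698 m/s.
The smaller k wins: the solid disk, at ≈ 7.70 m/s.

the solid disk, at v ≈ 7.70 m/s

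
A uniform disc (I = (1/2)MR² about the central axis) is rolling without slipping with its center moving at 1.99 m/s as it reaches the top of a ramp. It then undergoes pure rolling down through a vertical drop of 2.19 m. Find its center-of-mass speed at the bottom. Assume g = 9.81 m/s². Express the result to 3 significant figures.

v ≈ 5.71 m/s

Here I = (1/2)MR², so the shape factor k = I/(MR²) = 0.5.
Since it rolls without slipping, ω = v/R and KE = ½Mv² + ½Iω² = ½(1+k)Mv² = (3/4)Mv².
Conserving energy between top and bottom: (3/4)Mv² = (3/4)Mv₀² + Mgh, hence v² = v₀² + 2gh/(1+k).
v = √(1.99² + 2×9.81×2.19/1.5) = √32.61 ≈ 5.71 m/s.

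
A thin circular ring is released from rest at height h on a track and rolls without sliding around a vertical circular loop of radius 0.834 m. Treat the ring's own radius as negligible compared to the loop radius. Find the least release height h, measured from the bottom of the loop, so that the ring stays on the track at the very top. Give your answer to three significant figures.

h_min ≈ 2.50 m

The moment of inertia is MR², giving k ≡ I/(MR²) = 1.
At the top of the loop, the minimum-contact condition is Mg = Mv_top²/r, so v_top² = gr.
With ω = v/R, the kinetic energy at speed v is ½(1+k)Mv² = Mv².
Energy conservation from release (height h) to the top (height 2r): Mgh = Mg(2r) + M·gr.
Thus h_min = 2r + (1+k)r/2 = r(2 + 2/2) = 0.834 × 3 ≈ 2.50 m.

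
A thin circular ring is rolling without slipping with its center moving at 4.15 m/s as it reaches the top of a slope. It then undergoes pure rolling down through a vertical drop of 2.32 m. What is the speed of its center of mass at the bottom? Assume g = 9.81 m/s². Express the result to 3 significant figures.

v ≈ 6.32 m/s

Here I = MR², so the shape factor k = I/(MR²) = 1.
The rolling condition ω = v/R makes the rotational term ½I(v/R)² = ½kMv², so KE_total = ½(1+k)Mv² = Mv².
Energy conservation: Mv₀² + Mgh = Mv², so v² = v₀² + 2gh/(1+k).
v = √(4.15² + 2×9.81×2.32/2) = √39.98 ≈ 6.32 m/s.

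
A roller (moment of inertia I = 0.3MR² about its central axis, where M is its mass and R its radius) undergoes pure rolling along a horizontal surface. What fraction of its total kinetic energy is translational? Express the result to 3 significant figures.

fraction ≈ 0.769

With I = 0.3MR², the ratio k = I/(MR²) is 0.3.
With ω = v/R, KE_trans = ½Mv² and KE_rot = ½Iω² = ½kMv², so KE_total = ½(1+k)Mv².
The translational fraction is therefore 1/(1+k) = 1/1.3 ≈ 0.769.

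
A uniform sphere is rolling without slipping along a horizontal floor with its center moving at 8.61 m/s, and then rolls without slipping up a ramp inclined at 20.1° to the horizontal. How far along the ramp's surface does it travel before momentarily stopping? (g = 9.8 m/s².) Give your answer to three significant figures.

Here I = (2/5)MR², so the shape factor k = I/(MR²) = 0.4.
Since it rolls without slipping, ω = v/R and KE = ½Mv² + ½Iω² = ½(1+k)Mv² = (7/10)Mv².
Setting this equal to Mgh gives the vertical rise h = (1+k)v₀²/(2g) = 1.4×8.61²/(2×9.8) = 5.295 m.
The distance along the slope is d = h/sinθ = 5.295/sin20.1° ≈ 15.4 m.

d ≈ 15.4 m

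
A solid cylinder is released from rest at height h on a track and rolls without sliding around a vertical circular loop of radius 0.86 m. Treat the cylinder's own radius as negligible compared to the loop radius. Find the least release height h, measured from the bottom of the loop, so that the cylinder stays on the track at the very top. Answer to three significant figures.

For this body I = (1/2)MR², i.e. k = I/(MR²) = 0.5.
At the top of the loop, the minimum-contact condition is Mg = Mv_top²/r, so v_top² = gr.
With ω = v/R, the kinetic energy at speed v is ½(1+k)Mv² = (3/4)Mv².
Energy conservation from release (height h) to the top (height 2r): Mgh = Mg(2r) + (3/4)M·gr.
Thus h_min = 2r + (1+k)r/2 = r(2 + 1.5/2) = 0.86 × 2.75 ≈ 2.37 m.

h_min ≈ 2.37 m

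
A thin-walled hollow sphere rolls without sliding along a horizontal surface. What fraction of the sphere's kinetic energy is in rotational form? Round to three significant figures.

With I = (2/3)MR², the ratio k = I/(MR²) is 2/3.
With ω = v/R, KE_trans = ½Mv² and KE_rot = ½Iω² = ½kMv², so KE_total = ½(1+k)Mv².
The rotational fraction is therefore k/(1+k) = (2/3)/1.667 ≈ 0.400.

fraction ≈ 0.400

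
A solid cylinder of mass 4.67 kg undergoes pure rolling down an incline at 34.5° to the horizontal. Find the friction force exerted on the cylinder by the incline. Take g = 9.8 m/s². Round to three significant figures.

With I = (1/2)MR², the ratio k = I/(MR²) is 0.5.
Along the incline Mg sinθ − f = Ma, and torque about the center fR = Iα = kMR²(a/R) gives f = kMa.
Combining, a = g sinθ/(1+k) and f = kMa = kMg sinθ/(1+k).
f = 0.5 × 4.67 × 9.8 × sin34.5° / 1.5 ≈ 8.64 N.

f ≈ 8.64 N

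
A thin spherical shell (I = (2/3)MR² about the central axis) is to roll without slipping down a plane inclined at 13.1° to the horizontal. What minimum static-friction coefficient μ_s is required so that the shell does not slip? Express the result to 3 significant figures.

μ_min ≈ 0.0931

The moment of inertia is (2/3)MR², giving k ≡ I/(MR²) = 2/3.
Along the incline Mg sinθ − f = Ma, and torque about the center fR = Iα = kMR²(a/R) gives f = kMa.
These give a = g sinθ/(1+k) and the required friction f = kMg sinθ/(1+k).
The normal force is N = Mg cosθ, so μ_min = f/N = k tanθ/(1+k).
μ_min = (2/3) × tan13.1° / 1.667 ≈ 0.0931.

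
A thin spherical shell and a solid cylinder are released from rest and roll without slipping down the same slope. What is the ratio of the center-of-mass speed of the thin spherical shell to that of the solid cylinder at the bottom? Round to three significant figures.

Each satisfies Mgh = ½(1+k)Mv² with k = I/(MR²), so v ∝ 1/√(1+k).
For the thin spherical shell k = 2/3; for the solid cylinder k = 0.5.
v₁/v₂ = √((1+k₂)/(1+k₁)) = √(1.5/1.667) ≈ 0.949.

v_ratio ≈ 0.949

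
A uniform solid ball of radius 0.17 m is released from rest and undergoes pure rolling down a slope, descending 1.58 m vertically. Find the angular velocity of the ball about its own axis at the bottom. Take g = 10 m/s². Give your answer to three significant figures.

Here I = (2/5)MR², so the shape factor k = I/(MR²) = 0.4.
Pure rolling means v = ωR; then KE = ½Mv² + ½I(v/R)² = ½(1+k)Mv² = (7/10)Mv².
Energy conservation Mgh = ½(1+k)Mv² gives v = √(2gh/(1+k)) = √(2 × 10 × 1.58 / 1.4) = 4.751 m/s.
The angular speed follows from ω = v/R = 4.751/0.17 ≈ 27.9 rad/s.

ω ≈ 27.9 rad/s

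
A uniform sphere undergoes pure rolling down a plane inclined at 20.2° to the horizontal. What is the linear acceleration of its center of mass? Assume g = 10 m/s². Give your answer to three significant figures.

a ≈ 2.47 m/s²

With I = (2/5)MR², the ratio k = I/(MR²) is 0.4.
Along the incline Mg sinθ − f = Ma, and torque about the center fR = Iα = kMR²(a/R) gives f = kMa.
Eliminating f: Mg sinθ = (1+k)Ma, so a = g sinθ/(1+k) = 10 × sin20.2° / 1.4 ≈ 2.47 m/s².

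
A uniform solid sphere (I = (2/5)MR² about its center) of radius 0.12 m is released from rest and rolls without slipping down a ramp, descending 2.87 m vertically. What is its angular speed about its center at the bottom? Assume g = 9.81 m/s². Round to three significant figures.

With I = (2/5)MR², the ratio k = I/(MR²) is 0.4.
Pure rolling means v = ωR; then KE = ½Mv² + ½I(v/R)² = ½(1+k)Mv² = (7/10)Mv².
Energy conservation Mgh = ½(1+k)Mv² gives v = √(2gh/(1+k)) = √(2 × 9.81 × 2.87 / 1.4) = 6.342 m/s.
Then ω = v/R = 6.342 / 0.12 ≈ 52.9 rad/s.

ω ≈ 52.9 rad/s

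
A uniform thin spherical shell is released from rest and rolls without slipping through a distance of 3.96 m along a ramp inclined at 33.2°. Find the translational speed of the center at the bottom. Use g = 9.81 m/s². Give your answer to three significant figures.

v ≈ 5.05 m/s

The moment of inertia is (2/3)MR², giving k ≡ I/(MR²) = 2/3.
Pure rolling means v = ωR; then KE = ½Mv² + ½I(v/R)² = ½(1+k)Mv² = (5/6)Mv².
The vertical drop is h = L sinθ = 3.96 × sin33.2° = 2.168 m.
Energy conservation: Mgh = (5/6)Mv², so v = √(2gh/(1+k)) = √(2 × 9.81 × 2.168 / 1.667) ≈ 5.05 m/s.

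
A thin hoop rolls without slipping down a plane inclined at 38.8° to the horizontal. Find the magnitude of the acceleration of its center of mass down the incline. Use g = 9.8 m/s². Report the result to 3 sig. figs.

a ≈ 3.07 m/s²

For this body I = MR², i.e. k = I/(MR²) = 1.
Newton's second law down the slope: Mg sinθ − f = Ma. The torque equation fR = Iα (with α = a/R) gives f = kMa.
Eliminating f: Mg sinθ = (1+k)Ma, so a = g sinθ/(1+k) = 9.8 × sin38.8° / 2 ≈ 3.07 m/s².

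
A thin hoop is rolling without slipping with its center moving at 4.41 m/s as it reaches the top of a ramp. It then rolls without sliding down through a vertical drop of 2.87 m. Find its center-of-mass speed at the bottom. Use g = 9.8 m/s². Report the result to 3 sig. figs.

v ≈ 6.90 m/s

Here I = MR², so the shape factor k = I/(MR²) = 1.
The rolling condition ω = v/R makes the rotational term ½I(v/R)² = ½kMv², so KE_total = ½(1+k)Mv² = Mv².
Conserving energy between top and bottom: Mv² = Mv₀² + Mgh, hence v² = v₀² + 2gh/(1+k).
v = √(4.41² + 2×9.8×2.87/2) = √47.57 ≈ 6.90 m/s.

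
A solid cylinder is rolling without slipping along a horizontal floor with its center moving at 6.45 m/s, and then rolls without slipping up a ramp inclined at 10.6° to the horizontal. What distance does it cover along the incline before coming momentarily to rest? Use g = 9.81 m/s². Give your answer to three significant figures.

d ≈ 17.3 m

With I = (1/2)MR², the ratio k = I/(MR²) is 0.5.
The rolling condition ω = v/R makes the rotational term ½I(v/R)² = ½kMv², so KE_total = ½(1+k)Mv² = (3/4)Mv².
Setting this equal to Mgh gives the vertical rise h = (1+k)v₀²/(2g) = 1.5×6.45²/(2×9.81) = 3.181 m.
Along the incline, d = h/sinθ = 3.181/sin10.6° ≈ 17.3 m.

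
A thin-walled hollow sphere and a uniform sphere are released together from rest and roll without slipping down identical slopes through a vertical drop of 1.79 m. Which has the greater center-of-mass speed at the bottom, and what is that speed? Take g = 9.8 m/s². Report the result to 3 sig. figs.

For rolling without slipping, Mgh = ½(1+k)Mv² where k = I/(MR²), so v = √(2gh/(1+k)).
Thin-walled hollow sphere: k = 2/3, giving v = √(2×9.8×1.79/1.667) = 4.588 m/s.
Uniform sphere: k = 0.4, giving v = √(2×9.8×1.79/1.4) = 5.006 m/s.
The smaller k wins: the uniform sphere, at ≈ 5.01 m/s.

the uniform sphere, at v ≈ 5.01 m/s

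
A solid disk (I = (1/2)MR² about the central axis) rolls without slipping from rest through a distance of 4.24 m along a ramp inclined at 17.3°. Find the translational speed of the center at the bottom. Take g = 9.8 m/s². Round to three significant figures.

v ≈ 4.06 m/s

Here I = (1/2)MR², so the shape factor k = I/(MR²) = 0.5.
The rolling condition ω = v/R makes the rotational term ½I(v/R)² = ½kMv², so KE_total = ½(1+k)Mv² = (3/4)Mv².
The vertical drop is h = L sinθ = 4.24 × sin17.3° = 1.261 m.
Energy conservation: Mgh = (3/4)Mv², so v = √(2gh/(1+k)) = √(2 × 9.8 × 1.261 / 1.5) ≈ 4.06 m/s.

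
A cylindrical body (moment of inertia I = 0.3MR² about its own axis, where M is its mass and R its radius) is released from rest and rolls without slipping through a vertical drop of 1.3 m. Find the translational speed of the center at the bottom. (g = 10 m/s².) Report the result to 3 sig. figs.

For this body I = 0.3MR², i.e. k = I/(MR²) = 0.3.
The rolling condition ω = v/R makes the rotational term ½I(v/R)² = ½kMv², so KE_total = ½(1+k)Mv² = (13/20)Mv².
Energy conservation: Mgh = (13/20)Mv², so v = √(2gh/(1+k)) = √(2 × 10 × 1.3 / 1.3) ≈ 4.47 m/s.

v ≈ 4.47 m/s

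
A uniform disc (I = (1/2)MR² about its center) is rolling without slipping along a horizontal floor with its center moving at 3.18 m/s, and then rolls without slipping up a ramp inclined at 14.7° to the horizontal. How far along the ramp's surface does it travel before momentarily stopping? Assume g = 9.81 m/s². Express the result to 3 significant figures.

d ≈ 3.05 m

Here I = (1/2)MR², so the shape factor k = I/(MR²) = 0.5.
The rolling condition ω = v/R makes the rotational term ½I(v/R)² = ½kMv², so KE_total = ½(1+k)Mv² = (3/4)Mv².
Setting this equal to Mgh gives the vertical rise h = (1+k)v₀²/(2g) = 1.5×3.18²/(2×9.81) = 0.7731 m.
The distance along the slope is d = h/sinθ = 0.7731/sin14.7° ≈ 3.05 m.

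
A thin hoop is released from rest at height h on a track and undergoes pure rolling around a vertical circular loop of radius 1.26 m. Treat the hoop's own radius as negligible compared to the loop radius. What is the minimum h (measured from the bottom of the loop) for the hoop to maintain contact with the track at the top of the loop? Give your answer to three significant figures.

h_min ≈ 3.78 m

For this body I = MR², i.e. k = I/(MR²) = 1.
At the top, contact is just lost when gravity alone supplies the centripetal force: Mg = Mv_top²/r, i.e. v_top² = gr.
With ω = v/R, the kinetic energy at speed v is ½(1+k)Mv² = Mv².
Energy conservation from release (height h) to the top (height 2r): Mgh = Mg(2r) + M·gr.
Thus h_min = 2r + (1+k)r/2 = r(2 + 2/2) = 1.26 × 3 ≈ 3.78 m.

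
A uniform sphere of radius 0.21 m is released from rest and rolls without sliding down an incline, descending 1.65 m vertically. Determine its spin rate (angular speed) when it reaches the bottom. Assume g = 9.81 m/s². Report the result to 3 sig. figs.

With I = (2/5)MR², the ratio k = I/(MR²) is 0.4.
Pure rolling means v = ωR; then KE = ½Mv² + ½I(v/R)² = ½(1+k)Mv² = (7/10)Mv².
Energy conservation Mgh = ½(1+k)Mv² gives v = √(2gh/(1+k)) = √(2 × 9.81 × 1.65 / 1.4) = 4.809 m/s.
Then ω = v/R = 4.809 / 0.21 ≈ 22.9 rad/s.

ω ≈ 22.9 rad/s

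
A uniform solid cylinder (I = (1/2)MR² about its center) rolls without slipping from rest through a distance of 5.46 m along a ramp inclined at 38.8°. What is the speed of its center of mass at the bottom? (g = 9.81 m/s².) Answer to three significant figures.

v ≈ 6.69 m/s

With I = (1/2)MR², the ratio k = I/(MR²) is 0.5.
Since it rolls without slipping, ω = v/R and KE = ½Mv² + ½Iω² = ½(1+k)Mv² = (3/4)Mv².
The vertical drop is h = L sinθ = 5.46 × sin38.8° = 3.421 m.
Setting Mgh = (3/4)Mv² gives v = √(2gh/(1+k)) = √(2·9.81·3.421/1.5) ≈ 6.69 m/s.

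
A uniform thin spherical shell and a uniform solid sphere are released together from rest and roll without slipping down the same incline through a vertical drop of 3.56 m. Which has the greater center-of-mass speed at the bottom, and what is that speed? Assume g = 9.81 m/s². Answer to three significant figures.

the uniform solid sphere, at v ≈ 7.06 m/s

For rolling without slipping, Mgh = ½(1+k)Mv² where k = I/(MR²), so v = √(2gh/(1+k)).
Uniform thin spherical shell: k = 2/3, giving v = √(2×9.81×3.56/1.667) = 6.474 m/s.
Uniform solid sphere: k = 0.4, giving v = √(2×9.81×3.56/1.4) = 7.063 m/s.
The smaller k wins: the uniform solid sphere, at ≈ 7.06 m/s.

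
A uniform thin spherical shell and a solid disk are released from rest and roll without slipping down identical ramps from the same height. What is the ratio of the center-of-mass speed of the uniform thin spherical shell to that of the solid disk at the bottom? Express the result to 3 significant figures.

v_ratio ≈ 0.949

Each satisfies Mgh = ½(1+k)Mv² with k = I/(MR²), so v ∝ 1/√(1+k).
For the uniform thin spherical shell k = 2/3; for the solid disk k = 0.5.
v₁/v₂ = √((1+k₂)/(1+k₁)) = √(1.5/1.667) ≈ 0.949.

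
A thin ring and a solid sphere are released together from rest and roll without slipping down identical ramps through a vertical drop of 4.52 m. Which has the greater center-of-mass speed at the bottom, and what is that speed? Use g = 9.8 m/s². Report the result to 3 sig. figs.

For rolling without slipping, Mgh = ½(1+k)Mv² where k = I/(MR²), so v = √(2gh/(1+k)).
Thin ring: k = 1, giving v = √(2×9.8×4.52/2) = 6.656 m/s.
Solid sphere: k = 0.4, giving v = √(2×9.8×4.52/1.4) = 7.955 m/s.
The smaller k wins: the solid sphere, at ≈ 7.95 m/s.

the solid sphere, at v ≈ 7.95 m/s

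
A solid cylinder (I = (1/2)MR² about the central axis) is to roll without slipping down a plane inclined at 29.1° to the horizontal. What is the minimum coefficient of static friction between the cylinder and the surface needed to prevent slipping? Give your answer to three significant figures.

μ_min ≈ 0.186

Here I = (1/2)MR², so the shape factor k = I/(MR²) = 0.5.
Newton's second law down the slope: Mg sinθ − f = Ma. The torque equation fR = Iα (with α = a/R) gives f = kMa.
These give a = g sinθ/(1+k) and the required friction f = kMg sinθ/(1+k).
The normal force is N = Mg cosθ, so μ_min = f/N = k tanθ/(1+k).
μ_min = 0.5 × tan29.1° / 1.5 ≈ 0.186.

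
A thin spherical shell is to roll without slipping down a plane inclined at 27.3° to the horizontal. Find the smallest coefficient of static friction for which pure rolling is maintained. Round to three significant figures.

The moment of inertia is (2/3)MR², giving k ≡ I/(MR²) = 2/3.
Newton's second law down the slope: Mg sinθ − f = Ma. The torque equation fR = Iα (with α = a/R) gives f = kMa.
These give a = g sinθ/(1+k) and the required friction f = kMg sinθ/(1+k).
The normal force is N = Mg cosθ, so μ_min = f/N = k tanθ/(1+k).
μ_min = (2/3) × tan27.3° / 1.667 ≈ 0.206.

μ_min ≈ 0.206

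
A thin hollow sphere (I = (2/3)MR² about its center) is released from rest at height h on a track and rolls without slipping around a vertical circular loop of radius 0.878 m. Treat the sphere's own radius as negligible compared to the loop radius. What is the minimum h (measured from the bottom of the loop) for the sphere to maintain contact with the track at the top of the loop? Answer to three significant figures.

Here I = (2/3)MR², so the shape factor k = I/(MR²) = 2/3.
At the top, contact is just lost when gravity alone supplies the centripetal force: Mg = Mv_top²/r, i.e. v_top² = gr.
With ω = v/R, the kinetic energy at speed v is ½(1+k)Mv² = (5/6)Mv².
Energy conservation from release (height h) to the top (height 2r): Mgh = Mg(2r) + (5/6)M·gr.
Thus h_min = 2r + (1+k)r/2 = r(2 + 1.667/2) = 0.878 × 2.833 ≈ 2.49 m.

h_min ≈ 2.49 m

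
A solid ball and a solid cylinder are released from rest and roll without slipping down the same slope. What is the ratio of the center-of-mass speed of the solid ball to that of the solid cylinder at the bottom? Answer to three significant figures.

v_ratio ≈ 1.04

Each satisfies Mgh = ½(1+k)Mv² with k = I/(MR²), so v ∝ 1/√(1+k).
For the solid ball k = 0.4; for the solid cylinder k = 0.5.
v₁/v₂ = √((1+k₂)/(1+k₁)) = √(1.5/1.4) ≈ 1.04.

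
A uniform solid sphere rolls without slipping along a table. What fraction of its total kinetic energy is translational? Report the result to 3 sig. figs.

fraction ≈ 0.714

Here I = (2/5)MR², so the shape factor k = I/(MR²) = 0.4.
With ω = v/R, KE_trans = ½Mv² and KE_rot = ½Iω² = ½kMv², so KE_total = ½(1+k)Mv².
The translational fraction is therefore 1/(1+k) = 1/1.4 ≈ 0.714.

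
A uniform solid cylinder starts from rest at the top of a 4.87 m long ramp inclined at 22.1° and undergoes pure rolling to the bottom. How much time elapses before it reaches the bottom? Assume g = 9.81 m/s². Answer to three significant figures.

t ≈ 1.99 s

With I = (1/2)MR², the ratio k = I/(MR²) is 0.5.
Translational: Mg sinθ − f = Ma. Rotational about the CM: fR = Iα = kMRa, so f = kMa.
Hence a = g sinθ/(1+k) = 9.81×sin22.1°/1.5 = 2.461 m/s².
Starting from rest, L = ½at², so t = √(2L/a) = √(2×4.87/2.461) ≈ 1.99 s.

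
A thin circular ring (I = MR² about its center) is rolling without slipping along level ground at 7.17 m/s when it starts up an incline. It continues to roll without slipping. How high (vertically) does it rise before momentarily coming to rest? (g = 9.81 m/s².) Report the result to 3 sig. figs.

h ≈ 5.24 m

For this body I = MR², i.e. k = I/(MR²) = 1.
Pure rolling means v = ωR; then KE = ½Mv² + ½I(v/R)² = ½(1+k)Mv² = Mv².
At the top the kinetic energy is zero, so Mv₀² = Mgh.
Thus h = (1+k)v₀²/(2g) = 2 × 7.17² / (2 × 9.81) ≈ 5.24 m.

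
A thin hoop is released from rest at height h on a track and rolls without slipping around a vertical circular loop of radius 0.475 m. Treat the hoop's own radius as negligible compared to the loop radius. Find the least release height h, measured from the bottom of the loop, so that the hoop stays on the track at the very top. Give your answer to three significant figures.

Here I = MR², so the shape factor k = I/(MR²) = 1.
At the top, contact is just lost when gravity alone supplies the centripetal force: Mg = Mv_top²/r, i.e. v_top² = gr.
With ω = v/R, the kinetic energy at speed v is ½(1+k)Mv² = Mv².
Energy conservation from release (height h) to the top (height 2r): Mgh = Mg(2r) + M·gr.
Thus h_min = 2r + (1+k)r/2 = r(2 + 2/2) = 0.475 × 3 ≈ 1.43 m.

h_min ≈ 1.43 m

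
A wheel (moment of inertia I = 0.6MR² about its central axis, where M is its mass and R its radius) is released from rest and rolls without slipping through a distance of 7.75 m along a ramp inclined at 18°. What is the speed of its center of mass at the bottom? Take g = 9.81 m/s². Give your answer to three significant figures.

The moment of inertia is 0.6MR², giving k ≡ I/(MR²) = 0.6.
Pure rolling means v = ωR; then KE = ½Mv² + ½I(v/R)² = ½(1+k)Mv² = (4/5)Mv².
The vertical drop is h = L sinθ = 7.75 × sin18° = 2.395 m.
Energy conservation: Mgh = (4/5)Mv², so v = √(2gh/(1+k)) = √(2 × 9.81 × 2.395 / 1.6) ≈ 5.42 m/s.

v ≈ 5.42 m/s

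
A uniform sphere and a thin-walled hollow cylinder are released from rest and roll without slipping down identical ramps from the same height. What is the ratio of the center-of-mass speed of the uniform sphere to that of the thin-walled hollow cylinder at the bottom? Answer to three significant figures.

v_ratio ≈ 1.20

Each satisfies Mgh = ½(1+k)Mv² with k = I/(MR²), so v ∝ 1/√(1+k).
For the uniform sphere k = 0.4; for the thin-walled hollow cylinder k = 1.
v₁/v₂ = √((1+k₂)/(1+k₁)) = √(2/1.4) ≈ 1.20.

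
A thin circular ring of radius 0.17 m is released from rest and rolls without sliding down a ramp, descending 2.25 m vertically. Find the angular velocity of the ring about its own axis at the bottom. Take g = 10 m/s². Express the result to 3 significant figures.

ω ≈ 27.9 rad/s

The moment of inertia is MR², giving k ≡ I/(MR²) = 1.
Pure rolling means v = ωR; then KE = ½Mv² + ½I(v/R)² = ½(1+k)Mv² = Mv².
Energy conservation Mgh = ½(1+k)Mv² gives v = √(2gh/(1+k)) = √(2 × 10 × 2.25 / 2) = 4.743 m/s.
Then ω = v/R = 4.743 / 0.17 ≈ 27.9 rad/s.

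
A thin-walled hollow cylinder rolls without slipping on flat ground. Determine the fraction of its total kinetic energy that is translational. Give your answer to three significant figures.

The moment of inertia is MR², giving k ≡ I/(MR²) = 1.
Since ω = v/R, the translational part is ½Mv² and the rotational part is ½I(v/R)² = ½kMv²; the total is ½(1+k)Mv².
The translational fraction is therefore 1/(1+k) = 1/2 ≈ 0.500.

fraction ≈ 0.500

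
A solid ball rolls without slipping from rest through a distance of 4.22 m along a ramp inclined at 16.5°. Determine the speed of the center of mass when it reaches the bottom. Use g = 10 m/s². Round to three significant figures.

Here I = (2/5)MR², so the shape factor k = I/(MR²) = 0.4.
Rolling without slipping gives ω = v/R, so the total kinetic energy is ½Mv² + ½Iω² = ½(1+k)Mv² = (7/10)Mv².
The vertical drop is h = L sinθ = 4.22 × sin16.5° = 1.199 m.
Energy conservation: Mgh = (7/10)Mv², so v = √(2gh/(1+k)) = √(2 × 10 × 1.199 / 1.4) ≈ 4.14 m/s.

v ≈ 4.14 m/s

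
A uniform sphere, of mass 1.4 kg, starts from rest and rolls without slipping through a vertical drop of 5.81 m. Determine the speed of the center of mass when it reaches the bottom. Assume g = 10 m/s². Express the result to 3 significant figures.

With I = (2/5)MR², the ratio k = I/(MR²) is 0.4.
Since it rolls without slipping, ω = v/R and KE = ½Mv² + ½Iω² = ½(1+k)Mv² = (7/10)Mv².
Setting Mgh = (7/10)Mv² gives v = √(2gh/(1+k)) = √(2·10·5.81/1.4) ≈ 9.11 m/s.

v ≈ 9.11 m/s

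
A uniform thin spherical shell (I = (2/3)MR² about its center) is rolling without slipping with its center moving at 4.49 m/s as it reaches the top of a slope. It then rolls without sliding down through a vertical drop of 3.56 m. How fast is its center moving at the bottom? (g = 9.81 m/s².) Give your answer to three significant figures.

For this body I = (2/3)MR², i.e. k = I/(MR²) = 2/3.
Rolling without slipping gives ω = v/R, so the total kinetic energy is ½Mv² + ½Iω² = ½(1+k)Mv² = (5/6)Mv².
Energy conservation: (5/6)Mv₀² + Mgh = (5/6)Mv², so v² = v₀² + 2gh/(1+k).
v = √(4.49² + 2×9.81×3.56/1.667) = √62.07 ≈ 7.88 m/s.

v ≈ 7.88 m/s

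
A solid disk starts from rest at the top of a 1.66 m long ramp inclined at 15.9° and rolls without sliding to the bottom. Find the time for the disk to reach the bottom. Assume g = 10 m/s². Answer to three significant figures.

With I = (1/2)MR², the ratio k = I/(MR²) is 0.5.
Newton's second law down the slope: Mg sinθ − f = Ma. The torque equation fR = Iα (with α = a/R) gives f = kMa.
Hence a = g sinθ/(1+k) = 10×sin15.9°/1.5 = 1.826 m/s².
Starting from rest, L = ½at², so t = √(2L/a) = √(2×1.66/1.826) ≈ 1.35 s.

t ≈ 1.35 s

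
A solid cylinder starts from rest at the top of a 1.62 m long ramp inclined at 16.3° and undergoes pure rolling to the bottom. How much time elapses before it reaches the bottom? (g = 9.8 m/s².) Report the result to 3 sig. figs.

t ≈ 1.33 s

The moment of inertia is (1/2)MR², giving k ≡ I/(MR²) = 0.5.
Newton's second law down the slope: Mg sinθ − f = Ma. The torque equation fR = Iα (with α = a/R) gives f = kMa.
Hence a = g sinθ/(1+k) = 9.8×sin16.3°/1.5 = 1.834 m/s².
Starting from rest, L = ½at², so t = √(2L/a) = √(2×1.62/1.834) ≈ 1.33 s.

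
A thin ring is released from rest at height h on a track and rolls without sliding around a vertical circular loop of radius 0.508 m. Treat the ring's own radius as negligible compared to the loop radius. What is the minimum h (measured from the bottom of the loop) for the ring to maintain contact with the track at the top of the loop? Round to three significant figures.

Here I = MR², so the shape factor k = I/(MR²) = 1.
At the top of the loop, the minimum-contact condition is Mg = Mv_top²/r, so v_top² = gr.
With ω = v/R, the kinetic energy at speed v is ½(1+k)Mv² = Mv².
Energy conservation from release (height h) to the top (height 2r): Mgh = Mg(2r) + M·gr.
Thus h_min = 2r + (1+k)r/2 = r(2 + 2/2) = 0.508 × 3 ≈ 1.52 m.

h_min ≈ 1.52 m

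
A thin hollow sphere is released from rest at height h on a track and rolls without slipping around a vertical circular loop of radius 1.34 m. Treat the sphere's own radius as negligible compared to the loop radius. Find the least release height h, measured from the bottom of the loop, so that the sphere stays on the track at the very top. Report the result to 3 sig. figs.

With I = (2/3)MR², the ratio k = I/(MR²) is 2/3.
At the top, contact is just lost when gravity alone supplies the centripetal force: Mg = Mv_top²/r, i.e. v_top² = gr.
With ω = v/R, the kinetic energy at speed v is ½(1+k)Mv² = (5/6)Mv².
Energy conservation from release (height h) to the top (height 2r): Mgh = Mg(2r) + (5/6)M·gr.
Thus h_min = 2r + (1+k)r/2 = r(2 + 1.667/2) = 1.34 × 2.833 ≈ 3.80 m.

h_min ≈ 3.80 m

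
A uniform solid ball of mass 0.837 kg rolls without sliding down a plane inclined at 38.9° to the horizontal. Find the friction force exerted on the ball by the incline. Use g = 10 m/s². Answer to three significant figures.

f ≈ 1.50 N

The moment of inertia is (2/5)MR², giving k ≡ I/(MR²) = 0.4.
Along the incline Mg sinθ − f = Ma, and torque about the center fR = Iα = kMR²(a/R) gives f = kMa.
Combining, a = g sinθ/(1+k) and f = kMa = kMg sinθ/(1+k).
f = 0.4 × 0.837 × 10 × sin38.9° / 1.4 ≈ 1.50 N.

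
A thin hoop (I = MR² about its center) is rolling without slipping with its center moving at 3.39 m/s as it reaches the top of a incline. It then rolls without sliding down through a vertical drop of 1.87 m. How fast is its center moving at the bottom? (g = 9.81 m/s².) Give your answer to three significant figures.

Here I = MR², so the shape factor k = I/(MR²) = 1.
The rolling condition ω = v/R makes the rotational term ½I(v/R)² = ½kMv², so KE_total = ½(1+k)Mv² = Mv².
Energy conservation: Mv₀² + Mgh = Mv², so v² = v₀² + 2gh/(1+k).
v = √(3.39² + 2×9.81×1.87/2) = √29.84 ≈ 5.46 m/s.

v ≈ 5.46 m/s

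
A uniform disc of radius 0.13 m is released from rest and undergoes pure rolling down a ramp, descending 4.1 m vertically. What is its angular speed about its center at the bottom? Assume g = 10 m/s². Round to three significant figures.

For this body I = (1/2)MR², i.e. k = I/(MR²) = 0.5.
Rolling without slipping gives ω = v/R, so the total kinetic energy is ½Mv² + ½Iω² = ½(1+k)Mv² = (3/4)Mv².
Energy conservation Mgh = ½(1+k)Mv² gives v = √(2gh/(1+k)) = √(2 × 10 × 4.1 / 1.5) = 7.394 m/s.
The angular speed follows from ω = v/R = 7.394/0.13 ≈ 56.9 rad/s.

ω ≈ 56.9 rad/s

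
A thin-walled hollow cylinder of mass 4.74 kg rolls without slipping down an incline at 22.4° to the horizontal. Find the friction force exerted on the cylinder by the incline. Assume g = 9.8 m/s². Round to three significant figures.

f ≈ 8.85 N

For this body I = MR², i.e. k = I/(MR²) = 1.
Translational: Mg sinθ − f = Ma. Rotational about the CM: fR = Iα = kMRa, so f = kMa.
Combining, a = g sinθ/(1+k) and f = kMa = kMg sinθ/(1+k).
f = 1 × 4.74 × 9.8 × sin22.4° / 2 ≈ 8.85 N.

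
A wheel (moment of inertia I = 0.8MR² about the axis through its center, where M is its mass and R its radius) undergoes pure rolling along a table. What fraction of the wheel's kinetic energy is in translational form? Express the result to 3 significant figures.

fraction ≈ 0.556

With I = 0.8MR², the ratio k = I/(MR²) is 0.8.
Since ω = v/R, the translational part is ½Mv² and the rotational part is ½I(v/R)² = ½kMv²; the total is ½(1+k)Mv².
The translational fraction is therefore 1/(1+k) = 1/1.8 ≈ 0.556.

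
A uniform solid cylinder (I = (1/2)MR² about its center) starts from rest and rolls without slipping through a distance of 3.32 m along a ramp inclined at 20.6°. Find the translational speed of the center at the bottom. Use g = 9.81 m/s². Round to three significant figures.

v ≈ 3.91 m/s

For this body I = (1/2)MR², i.e. k = I/(MR²) = 0.5.
The rolling condition ω = v/R makes the rotational term ½I(v/R)² = ½kMv², so KE_total = ½(1+k)Mv² = (3/4)Mv².
The vertical drop is h = L sinθ = 3.32 × sin20.6° = 1.168 m.
Energy conservation: Mgh = (3/4)Mv², so v = √(2gh/(1+k)) = √(2 × 9.81 × 1.168 / 1.5) ≈ 3.91 m/s.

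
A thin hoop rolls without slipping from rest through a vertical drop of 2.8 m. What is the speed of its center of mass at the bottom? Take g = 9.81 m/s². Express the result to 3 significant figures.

v ≈ 5.24 m/s

With I = MR², the ratio k = I/(MR²) is 1.
Since it rolls without slipping, ω = v/R and KE = ½Mv² + ½Iω² = ½(1+k)Mv² = Mv².
Setting Mgh = Mv² gives v = √(2gh/(1+k)) = √(2·9.81·2.8/2) ≈ 5.24 m/s.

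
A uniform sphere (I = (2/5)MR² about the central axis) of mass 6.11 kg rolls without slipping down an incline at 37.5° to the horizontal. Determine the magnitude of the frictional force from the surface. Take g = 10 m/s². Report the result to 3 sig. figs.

f ≈ 10.6 N

With I = (2/5)MR², the ratio k = I/(MR²) is 0.4.
Newton's second law down the slope: Mg sinθ − f = Ma. The torque equation fR = Iα (with α = a/R) gives f = kMa.
Combining, a = g sinθ/(1+k) and f = kMa = kMg sinθ/(1+k).
f = 0.4 × 6.11 × 10 × sin37.5° / 1.4 ≈ 10.6 N.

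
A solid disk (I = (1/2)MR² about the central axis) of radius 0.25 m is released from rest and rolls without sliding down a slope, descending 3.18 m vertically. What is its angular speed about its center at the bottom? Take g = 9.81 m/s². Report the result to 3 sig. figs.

ω ≈ 25.8 rad/s

With I = (1/2)MR², the ratio k = I/(MR²) is 0.5.
Pure rolling means v = ωR; then KE = ½Mv² + ½I(v/R)² = ½(1+k)Mv² = (3/4)Mv².
Energy conservation Mgh = ½(1+k)Mv² gives v = √(2gh/(1+k)) = √(2 × 9.81 × 3.18 / 1.5) = 6.449 m/s.
The angular speed follows from ω = v/R = 6.449/0.25 ≈ 25.8 rad/s.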